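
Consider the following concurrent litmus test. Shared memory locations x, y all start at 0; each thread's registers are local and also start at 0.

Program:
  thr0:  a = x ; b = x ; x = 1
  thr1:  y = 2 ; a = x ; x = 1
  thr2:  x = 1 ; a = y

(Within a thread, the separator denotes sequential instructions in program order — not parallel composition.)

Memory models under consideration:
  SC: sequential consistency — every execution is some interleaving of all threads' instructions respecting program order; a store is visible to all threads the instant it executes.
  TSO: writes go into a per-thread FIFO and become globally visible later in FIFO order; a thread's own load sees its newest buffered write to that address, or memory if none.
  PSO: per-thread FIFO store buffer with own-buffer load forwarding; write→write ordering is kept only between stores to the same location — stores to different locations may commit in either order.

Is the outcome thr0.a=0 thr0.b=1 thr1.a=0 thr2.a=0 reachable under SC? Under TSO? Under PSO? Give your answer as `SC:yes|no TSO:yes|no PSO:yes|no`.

SC:no TSO:yes PSO:yes

outcome vector order: (thr0.a,thr0.b,thr1.a,thr2.a)
SC (9): 0002; 0010; 0012; 0102; 0110; 0112; 1102; 1110; 1112
TSO (12): 0000; 0002; 0010; 0012; 0100; 0102; 0110; 0112; 1100; 1102; 1110; 1112
PSO (12): 0000; 0002; 0010; 0012; 0100; 0102; 0110; 0112; 1100; 1102; 1110; 1112
target 0100 ∈ {TSO,PSO}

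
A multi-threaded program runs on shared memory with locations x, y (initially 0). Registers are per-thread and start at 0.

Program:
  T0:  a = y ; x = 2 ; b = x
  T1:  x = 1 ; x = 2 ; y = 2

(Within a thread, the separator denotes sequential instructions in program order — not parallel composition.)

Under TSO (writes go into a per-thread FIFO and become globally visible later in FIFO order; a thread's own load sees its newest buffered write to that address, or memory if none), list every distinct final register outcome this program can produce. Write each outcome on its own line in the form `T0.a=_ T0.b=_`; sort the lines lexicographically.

T0.a=0 T0.b=1
T0.a=0 T0.b=2
T0.a=2 T0.b=2

outcome vector order: (T0.a,T0.b)
|TSO outcomes| = 3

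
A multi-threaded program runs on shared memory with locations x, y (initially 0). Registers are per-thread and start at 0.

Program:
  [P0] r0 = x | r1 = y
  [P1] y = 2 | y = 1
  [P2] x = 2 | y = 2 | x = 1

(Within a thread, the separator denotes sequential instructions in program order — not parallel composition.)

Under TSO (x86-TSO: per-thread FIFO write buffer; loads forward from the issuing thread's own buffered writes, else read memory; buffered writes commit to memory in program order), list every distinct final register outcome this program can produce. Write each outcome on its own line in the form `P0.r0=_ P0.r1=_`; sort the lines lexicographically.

outcome vector order: (P0.r0,P0.r1)
|TSO outcomes| = 8

P0.r0=0 P0.r1=0
P0.r0=0 P0.r1=1
P0.r0=0 P0.r1=2
P0.r0=1 P0.r1=1
P0.r0=1 P0.r1=2
P0.r0=2 P0.r1=0
P0.r0=2 P0.r1=1
P0.r0=2 P0.r1=2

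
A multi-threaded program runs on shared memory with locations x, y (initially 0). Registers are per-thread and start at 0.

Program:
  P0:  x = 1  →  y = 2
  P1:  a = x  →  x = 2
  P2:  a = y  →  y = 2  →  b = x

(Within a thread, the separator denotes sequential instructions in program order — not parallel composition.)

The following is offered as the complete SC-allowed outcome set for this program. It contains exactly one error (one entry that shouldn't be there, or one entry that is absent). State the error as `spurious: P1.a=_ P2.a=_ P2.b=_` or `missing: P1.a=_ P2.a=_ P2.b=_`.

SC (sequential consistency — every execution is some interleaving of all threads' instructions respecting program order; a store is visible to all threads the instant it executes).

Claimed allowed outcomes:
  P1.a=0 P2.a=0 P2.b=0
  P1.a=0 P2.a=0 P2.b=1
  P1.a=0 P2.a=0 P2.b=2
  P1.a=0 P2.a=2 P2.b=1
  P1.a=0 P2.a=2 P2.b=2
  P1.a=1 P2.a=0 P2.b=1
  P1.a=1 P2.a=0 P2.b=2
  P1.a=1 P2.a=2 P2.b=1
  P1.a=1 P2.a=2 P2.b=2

missing: P1.a=1 P2.a=0 P2.b=0

outcome vector order: (P1.a,P2.a,P2.b)
[SC] allowed = {(0,0,0), (0,0,1), (0,0,2), (0,2,1), (0,2,2), (1,0,0), (1,0,1), (1,0,2), (1,2,1), (1,2,2)}
SC∖claimed = {(1,0,0)}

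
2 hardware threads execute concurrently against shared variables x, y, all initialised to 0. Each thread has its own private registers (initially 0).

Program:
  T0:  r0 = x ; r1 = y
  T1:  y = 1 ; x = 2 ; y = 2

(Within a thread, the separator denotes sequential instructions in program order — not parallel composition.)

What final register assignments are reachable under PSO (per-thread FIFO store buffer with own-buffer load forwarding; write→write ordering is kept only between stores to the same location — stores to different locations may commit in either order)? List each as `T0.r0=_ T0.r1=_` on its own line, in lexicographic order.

outcome vector order: (T0.r0,T0.r1)
|PSO outcomes| = 6

T0.r0=0 T0.r1=0
T0.r0=0 T0.r1=1
T0.r0=0 T0.r1=2
T0.r0=2 T0.r1=0
T0.r0=2 T0.r1=1
T0.r0=2 T0.r1=2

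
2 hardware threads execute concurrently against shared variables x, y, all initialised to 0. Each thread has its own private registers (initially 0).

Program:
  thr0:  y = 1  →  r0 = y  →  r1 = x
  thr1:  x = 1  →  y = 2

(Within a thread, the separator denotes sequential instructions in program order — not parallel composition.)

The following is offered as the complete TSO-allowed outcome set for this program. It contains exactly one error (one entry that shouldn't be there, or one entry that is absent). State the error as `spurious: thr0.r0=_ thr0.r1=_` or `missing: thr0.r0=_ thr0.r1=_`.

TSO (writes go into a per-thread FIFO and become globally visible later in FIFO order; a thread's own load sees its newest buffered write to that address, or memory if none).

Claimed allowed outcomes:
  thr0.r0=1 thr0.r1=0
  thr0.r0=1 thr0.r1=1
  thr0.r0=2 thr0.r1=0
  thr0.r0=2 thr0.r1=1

outcome vector order: (thr0.r0,thr0.r1)
under TSO → (1,0); (1,1); (2,1)
claimed∖TSO = {(2,0)}

spurious: thr0.r0=2 thr0.r1=0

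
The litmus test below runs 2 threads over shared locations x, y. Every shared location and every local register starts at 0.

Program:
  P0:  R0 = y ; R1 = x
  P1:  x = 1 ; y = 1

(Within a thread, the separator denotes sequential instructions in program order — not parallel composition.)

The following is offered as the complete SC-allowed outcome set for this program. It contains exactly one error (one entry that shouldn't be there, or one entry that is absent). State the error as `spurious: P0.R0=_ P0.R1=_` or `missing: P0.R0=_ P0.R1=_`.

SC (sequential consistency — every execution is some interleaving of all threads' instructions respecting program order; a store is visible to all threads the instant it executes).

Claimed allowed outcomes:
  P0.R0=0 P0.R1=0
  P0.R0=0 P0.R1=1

outcome vector order: (P0.R0,P0.R1)
SC: 3 outcomes — {<0 0> <0 1> <1 1>}
SC∖claimed = {<1 1>}

missing: P0.R0=1 P0.R1=1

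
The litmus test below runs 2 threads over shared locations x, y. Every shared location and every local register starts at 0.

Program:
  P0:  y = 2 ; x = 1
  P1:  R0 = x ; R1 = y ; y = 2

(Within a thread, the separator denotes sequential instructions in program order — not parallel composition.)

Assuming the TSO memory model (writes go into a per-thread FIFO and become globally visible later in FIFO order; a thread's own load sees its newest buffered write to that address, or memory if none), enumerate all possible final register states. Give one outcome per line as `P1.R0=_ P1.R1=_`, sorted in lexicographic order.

P1.R0=0 P1.R1=0
P1.R0=0 P1.R1=2
P1.R0=1 P1.R1=2

outcome vector order: (P1.R0,P1.R1)
|TSO outcomes| = 3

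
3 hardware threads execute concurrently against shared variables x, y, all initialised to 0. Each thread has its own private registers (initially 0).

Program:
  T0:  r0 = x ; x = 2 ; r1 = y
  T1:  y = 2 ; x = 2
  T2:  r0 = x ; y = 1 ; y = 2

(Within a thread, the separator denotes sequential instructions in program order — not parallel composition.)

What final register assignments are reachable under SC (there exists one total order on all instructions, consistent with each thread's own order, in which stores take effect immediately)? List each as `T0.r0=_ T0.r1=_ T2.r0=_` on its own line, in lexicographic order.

outcome vector order: (T0.r0,T0.r1,T2.r0)
|SC outcomes| = 10

T0.r0=0 T0.r1=0 T2.r0=0
T0.r0=0 T0.r1=0 T2.r0=2
T0.r0=0 T0.r1=1 T2.r0=0
T0.r0=0 T0.r1=1 T2.r0=2
T0.r0=0 T0.r1=2 T2.r0=0
T0.r0=0 T0.r1=2 T2.r0=2
T0.r0=2 T0.r1=1 T2.r0=0
T0.r0=2 T0.r1=1 T2.r0=2
T0.r0=2 T0.r1=2 T2.r0=0
T0.r0=2 T0.r1=2 T2.r0=2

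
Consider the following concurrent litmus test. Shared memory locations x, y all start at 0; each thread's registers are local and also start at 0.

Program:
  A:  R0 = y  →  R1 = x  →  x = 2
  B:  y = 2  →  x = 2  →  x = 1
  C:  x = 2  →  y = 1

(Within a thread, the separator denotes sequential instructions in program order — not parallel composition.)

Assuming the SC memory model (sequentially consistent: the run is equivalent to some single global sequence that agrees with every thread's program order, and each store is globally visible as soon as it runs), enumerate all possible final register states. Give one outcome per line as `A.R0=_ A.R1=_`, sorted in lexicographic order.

outcome vector order: (A.R0,A.R1)
|SC outcomes| = 8

A.R0=0 A.R1=0
A.R0=0 A.R1=1
A.R0=0 A.R1=2
A.R0=1 A.R1=1
A.R0=1 A.R1=2
A.R0=2 A.R1=0
A.R0=2 A.R1=1
A.R0=2 A.R1=2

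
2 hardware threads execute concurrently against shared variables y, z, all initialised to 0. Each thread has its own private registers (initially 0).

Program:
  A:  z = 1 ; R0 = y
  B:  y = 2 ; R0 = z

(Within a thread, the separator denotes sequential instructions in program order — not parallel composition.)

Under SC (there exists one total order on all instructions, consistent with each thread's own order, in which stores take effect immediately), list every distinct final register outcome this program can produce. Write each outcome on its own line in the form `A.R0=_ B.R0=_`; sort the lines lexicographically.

outcome vector order: (A.R0,B.R0)
|SC outcomes| = 3

A.R0=0 B.R0=1
A.R0=2 B.R0=0
A.R0=2 B.R0=1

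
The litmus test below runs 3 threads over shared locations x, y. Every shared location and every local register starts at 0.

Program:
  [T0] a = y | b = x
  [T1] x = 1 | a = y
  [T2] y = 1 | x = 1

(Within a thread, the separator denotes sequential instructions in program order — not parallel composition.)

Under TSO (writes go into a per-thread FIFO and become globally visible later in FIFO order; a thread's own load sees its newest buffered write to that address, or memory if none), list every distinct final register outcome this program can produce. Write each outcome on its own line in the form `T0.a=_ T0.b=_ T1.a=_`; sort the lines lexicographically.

outcome vector order: (T0.a,T0.b,T1.a)
|TSO outcomes| = 8

T0.a=0 T0.b=0 T1.a=0
T0.a=0 T0.b=0 T1.a=1
T0.a=0 T0.b=1 T1.a=0
T0.a=0 T0.b=1 T1.a=1
T0.a=1 T0.b=0 T1.a=0
T0.a=1 T0.b=0 T1.a=1
T0.a=1 T0.b=1 T1.a=0
T0.a=1 T0.b=1 T1.a=1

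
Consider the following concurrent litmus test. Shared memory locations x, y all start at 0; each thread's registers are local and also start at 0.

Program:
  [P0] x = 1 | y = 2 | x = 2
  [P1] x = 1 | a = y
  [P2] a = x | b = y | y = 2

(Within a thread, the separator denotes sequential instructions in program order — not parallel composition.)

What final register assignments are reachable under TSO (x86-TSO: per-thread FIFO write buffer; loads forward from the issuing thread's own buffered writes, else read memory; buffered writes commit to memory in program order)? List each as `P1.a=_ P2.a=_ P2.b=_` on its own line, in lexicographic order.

P1.a=0 P2.a=0 P2.b=0
P1.a=0 P2.a=0 P2.b=2
P1.a=0 P2.a=1 P2.b=0
P1.a=0 P2.a=1 P2.b=2
P1.a=0 P2.a=2 P2.b=2
P1.a=2 P2.a=0 P2.b=0
P1.a=2 P2.a=0 P2.b=2
P1.a=2 P2.a=1 P2.b=0
P1.a=2 P2.a=1 P2.b=2
P1.a=2 P2.a=2 P2.b=2

outcome vector order: (P1.a,P2.a,P2.b)
|TSO outcomes| = 10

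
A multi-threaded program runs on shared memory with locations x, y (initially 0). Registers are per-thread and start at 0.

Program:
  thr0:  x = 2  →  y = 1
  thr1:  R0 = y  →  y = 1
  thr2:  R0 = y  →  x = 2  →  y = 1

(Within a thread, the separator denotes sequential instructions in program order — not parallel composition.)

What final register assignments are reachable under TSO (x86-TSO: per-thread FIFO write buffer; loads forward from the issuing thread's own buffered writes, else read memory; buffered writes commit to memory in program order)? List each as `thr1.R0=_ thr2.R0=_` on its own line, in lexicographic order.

outcome vector order: (thr1.R0,thr2.R0)
|TSO outcomes| = 4

thr1.R0=0 thr2.R0=0
thr1.R0=0 thr2.R0=1
thr1.R0=1 thr2.R0=0
thr1.R0=1 thr2.R0=1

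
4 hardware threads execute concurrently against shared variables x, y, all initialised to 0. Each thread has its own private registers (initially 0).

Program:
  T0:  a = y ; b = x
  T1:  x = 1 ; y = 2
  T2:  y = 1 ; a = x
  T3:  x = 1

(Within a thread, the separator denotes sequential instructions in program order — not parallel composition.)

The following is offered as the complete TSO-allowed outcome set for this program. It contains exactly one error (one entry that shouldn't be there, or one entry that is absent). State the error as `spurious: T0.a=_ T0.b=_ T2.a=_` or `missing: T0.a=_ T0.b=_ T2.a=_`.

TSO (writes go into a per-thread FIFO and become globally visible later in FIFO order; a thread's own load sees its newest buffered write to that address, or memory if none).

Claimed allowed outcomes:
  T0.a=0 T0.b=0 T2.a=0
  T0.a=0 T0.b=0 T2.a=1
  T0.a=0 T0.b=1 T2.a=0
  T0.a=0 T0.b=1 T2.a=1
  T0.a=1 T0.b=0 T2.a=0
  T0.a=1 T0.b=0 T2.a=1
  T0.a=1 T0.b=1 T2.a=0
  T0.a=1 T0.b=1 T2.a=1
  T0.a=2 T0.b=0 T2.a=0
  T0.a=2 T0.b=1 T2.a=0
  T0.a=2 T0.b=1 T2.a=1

spurious: T0.a=2 T0.b=0 T2.a=0

outcome vector order: (T0.a,T0.b,T2.a)
under TSO → (0,0,0); (0,0,1); (0,1,0); (0,1,1); (1,0,0); (1,0,1); (1,1,0); (1,1,1); (2,1,0); (2,1,1)
claimed∖TSO = {(2,0,0)}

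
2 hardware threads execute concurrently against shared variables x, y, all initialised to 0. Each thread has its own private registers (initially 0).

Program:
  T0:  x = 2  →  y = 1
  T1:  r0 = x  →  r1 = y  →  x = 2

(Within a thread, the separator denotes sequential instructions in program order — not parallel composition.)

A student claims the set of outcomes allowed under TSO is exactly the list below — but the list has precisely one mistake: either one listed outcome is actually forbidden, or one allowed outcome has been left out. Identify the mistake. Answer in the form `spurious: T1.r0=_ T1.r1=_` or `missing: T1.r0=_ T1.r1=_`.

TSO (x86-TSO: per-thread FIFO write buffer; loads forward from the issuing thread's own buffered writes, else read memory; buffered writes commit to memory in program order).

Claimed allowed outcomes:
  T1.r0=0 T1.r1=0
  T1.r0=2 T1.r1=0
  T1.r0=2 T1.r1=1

missing: T1.r0=0 T1.r1=1

outcome vector order: (T1.r0,T1.r1)
TSO: 4 outcomes — {00 01 20 21}
TSO∖claimed = {01}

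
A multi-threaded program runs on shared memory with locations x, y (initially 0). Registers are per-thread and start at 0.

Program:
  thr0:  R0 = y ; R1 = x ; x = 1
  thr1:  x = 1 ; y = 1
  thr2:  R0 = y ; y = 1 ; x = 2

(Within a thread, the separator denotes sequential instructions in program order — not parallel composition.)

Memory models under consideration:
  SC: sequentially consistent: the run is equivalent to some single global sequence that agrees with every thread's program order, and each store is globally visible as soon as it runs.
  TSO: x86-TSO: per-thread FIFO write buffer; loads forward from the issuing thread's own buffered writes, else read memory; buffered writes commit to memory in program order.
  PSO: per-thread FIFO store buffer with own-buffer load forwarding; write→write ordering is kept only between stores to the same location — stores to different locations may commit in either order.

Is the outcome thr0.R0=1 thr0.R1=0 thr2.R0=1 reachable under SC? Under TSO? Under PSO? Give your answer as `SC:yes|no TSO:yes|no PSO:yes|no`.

SC:no TSO:no PSO:yes

outcome vector order: (thr0.R0,thr0.R1,thr2.R0)
[SC] allowed = {000 001 010 011 020 021 100 110 111 120 121}
[TSO] allowed = {000 001 010 011 020 021 100 110 111 120 121}
[PSO] allowed = {000 001 010 011 020 021 100 101 110 111 120 121}
target 101 ∈ {PSO}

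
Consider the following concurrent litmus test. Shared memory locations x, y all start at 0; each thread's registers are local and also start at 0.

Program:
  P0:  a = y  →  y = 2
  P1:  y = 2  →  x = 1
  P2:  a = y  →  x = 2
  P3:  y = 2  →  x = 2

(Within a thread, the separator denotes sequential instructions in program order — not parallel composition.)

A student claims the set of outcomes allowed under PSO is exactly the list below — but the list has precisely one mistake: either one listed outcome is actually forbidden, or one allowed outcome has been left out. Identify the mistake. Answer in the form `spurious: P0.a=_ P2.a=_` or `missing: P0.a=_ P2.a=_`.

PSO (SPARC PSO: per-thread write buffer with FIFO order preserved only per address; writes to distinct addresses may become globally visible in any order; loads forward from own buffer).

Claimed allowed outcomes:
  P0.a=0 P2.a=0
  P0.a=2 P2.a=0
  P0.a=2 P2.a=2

outcome vector order: (P0.a,P2.a)
PSO (4): <0 0> <0 2> <2 0> <2 2>
PSO∖claimed = {<0 2>}

missing: P0.a=0 P2.a=2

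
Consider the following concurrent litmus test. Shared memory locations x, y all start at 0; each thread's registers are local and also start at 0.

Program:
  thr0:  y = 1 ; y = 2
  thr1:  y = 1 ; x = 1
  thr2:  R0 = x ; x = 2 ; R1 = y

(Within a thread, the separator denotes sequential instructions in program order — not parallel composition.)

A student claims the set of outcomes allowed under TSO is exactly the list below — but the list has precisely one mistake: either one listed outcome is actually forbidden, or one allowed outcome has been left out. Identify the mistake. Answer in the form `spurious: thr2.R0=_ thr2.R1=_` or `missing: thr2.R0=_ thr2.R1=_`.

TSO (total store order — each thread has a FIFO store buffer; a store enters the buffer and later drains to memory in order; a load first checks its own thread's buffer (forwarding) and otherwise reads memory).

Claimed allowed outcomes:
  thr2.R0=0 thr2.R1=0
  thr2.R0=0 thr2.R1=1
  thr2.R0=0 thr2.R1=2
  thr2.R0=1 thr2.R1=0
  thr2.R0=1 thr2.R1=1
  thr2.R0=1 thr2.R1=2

outcome vector order: (thr2.R0,thr2.R1)
[TSO] allowed = {00, 01, 02, 11, 12}
claimed∖TSO = {10}

spurious: thr2.R0=1 thr2.R1=0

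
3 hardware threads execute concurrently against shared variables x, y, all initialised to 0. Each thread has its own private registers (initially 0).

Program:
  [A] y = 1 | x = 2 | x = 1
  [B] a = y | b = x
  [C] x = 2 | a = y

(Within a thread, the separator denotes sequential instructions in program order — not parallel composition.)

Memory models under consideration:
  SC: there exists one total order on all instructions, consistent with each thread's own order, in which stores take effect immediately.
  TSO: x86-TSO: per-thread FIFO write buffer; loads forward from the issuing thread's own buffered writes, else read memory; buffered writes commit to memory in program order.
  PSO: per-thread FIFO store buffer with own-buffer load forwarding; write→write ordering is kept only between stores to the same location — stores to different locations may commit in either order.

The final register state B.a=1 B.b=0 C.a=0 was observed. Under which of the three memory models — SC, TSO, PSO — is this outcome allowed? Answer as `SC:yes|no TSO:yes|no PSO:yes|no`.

SC:no TSO:yes PSO:yes

outcome vector order: (B.a,B.b,C.a)
SC: 11 outcomes — {000 001 010 011 020 021 101 110 111 120 121}
TSO: 12 outcomes — {000 001 010 011 020 021 100 101 110 111 120 121}
PSO: 12 outcomes — {000 001 010 011 020 021 100 101 110 111 120 121}
target 100 ∈ {TSO,PSO}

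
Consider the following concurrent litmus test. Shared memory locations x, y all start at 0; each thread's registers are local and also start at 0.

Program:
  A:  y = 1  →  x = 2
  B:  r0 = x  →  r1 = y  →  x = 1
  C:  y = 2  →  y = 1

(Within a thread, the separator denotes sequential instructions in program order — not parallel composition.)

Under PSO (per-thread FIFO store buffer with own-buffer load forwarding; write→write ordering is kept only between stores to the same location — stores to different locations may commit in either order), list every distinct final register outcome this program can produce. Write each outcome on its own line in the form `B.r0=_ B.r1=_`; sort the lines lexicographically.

outcome vector order: (B.r0,B.r1)
|PSO outcomes| = 6

B.r0=0 B.r1=0
B.r0=0 B.r1=1
B.r0=0 B.r1=2
B.r0=2 B.r1=0
B.r0=2 B.r1=1
B.r0=2 B.r1=2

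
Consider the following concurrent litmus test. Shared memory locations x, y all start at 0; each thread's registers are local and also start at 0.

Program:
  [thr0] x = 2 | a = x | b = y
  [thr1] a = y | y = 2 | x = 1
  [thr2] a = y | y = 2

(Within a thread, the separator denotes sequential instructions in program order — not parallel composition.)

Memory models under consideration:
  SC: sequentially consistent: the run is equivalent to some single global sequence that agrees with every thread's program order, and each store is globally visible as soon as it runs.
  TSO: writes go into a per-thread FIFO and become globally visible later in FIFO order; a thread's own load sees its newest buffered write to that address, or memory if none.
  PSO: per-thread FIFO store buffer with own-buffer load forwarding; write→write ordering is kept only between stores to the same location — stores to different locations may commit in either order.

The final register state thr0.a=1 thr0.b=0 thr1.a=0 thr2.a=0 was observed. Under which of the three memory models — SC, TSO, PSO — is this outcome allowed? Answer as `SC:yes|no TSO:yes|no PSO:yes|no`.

outcome vector order: (thr0.a,thr0.b,thr1.a,thr2.a)
under SC → 1/2/0/0; 1/2/0/2; 1/2/2/0; 2/0/0/0; 2/0/0/2; 2/0/2/0; 2/2/0/0; 2/2/0/2; 2/2/2/0
under TSO → 1/2/0/0; 1/2/0/2; 1/2/2/0; 2/0/0/0; 2/0/0/2; 2/0/2/0; 2/2/0/0; 2/2/0/2; 2/2/2/0
under PSO → 1/0/0/0; 1/0/0/2; 1/2/0/0; 1/2/0/2; 1/2/2/0; 2/0/0/0; 2/0/0/2; 2/0/2/0; 2/2/0/0; 2/2/0/2; 2/2/2/0
target 1/0/0/0 ∈ {PSO}

SC:no TSO:no PSO:yes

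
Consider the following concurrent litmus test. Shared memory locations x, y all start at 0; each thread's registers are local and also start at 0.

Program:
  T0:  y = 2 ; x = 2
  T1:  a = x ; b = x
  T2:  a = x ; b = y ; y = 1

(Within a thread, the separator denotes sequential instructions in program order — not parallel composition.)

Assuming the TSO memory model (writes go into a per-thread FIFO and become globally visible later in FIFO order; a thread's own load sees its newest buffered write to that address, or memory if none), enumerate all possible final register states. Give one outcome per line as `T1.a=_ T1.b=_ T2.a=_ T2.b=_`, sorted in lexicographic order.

outcome vector order: (T1.a,T1.b,T2.a,T2.b)
|TSO outcomes| = 9

T1.a=0 T1.b=0 T2.a=0 T2.b=0
T1.a=0 T1.b=0 T2.a=0 T2.b=2
T1.a=0 T1.b=0 T2.a=2 T2.b=2
T1.a=0 T1.b=2 T2.a=0 T2.b=0
T1.a=0 T1.b=2 T2.a=0 T2.b=2
T1.a=0 T1.b=2 T2.a=2 T2.b=2
T1.a=2 T1.b=2 T2.a=0 T2.b=0
T1.a=2 T1.b=2 T2.a=0 T2.b=2
T1.a=2 T1.b=2 T2.a=2 T2.b=2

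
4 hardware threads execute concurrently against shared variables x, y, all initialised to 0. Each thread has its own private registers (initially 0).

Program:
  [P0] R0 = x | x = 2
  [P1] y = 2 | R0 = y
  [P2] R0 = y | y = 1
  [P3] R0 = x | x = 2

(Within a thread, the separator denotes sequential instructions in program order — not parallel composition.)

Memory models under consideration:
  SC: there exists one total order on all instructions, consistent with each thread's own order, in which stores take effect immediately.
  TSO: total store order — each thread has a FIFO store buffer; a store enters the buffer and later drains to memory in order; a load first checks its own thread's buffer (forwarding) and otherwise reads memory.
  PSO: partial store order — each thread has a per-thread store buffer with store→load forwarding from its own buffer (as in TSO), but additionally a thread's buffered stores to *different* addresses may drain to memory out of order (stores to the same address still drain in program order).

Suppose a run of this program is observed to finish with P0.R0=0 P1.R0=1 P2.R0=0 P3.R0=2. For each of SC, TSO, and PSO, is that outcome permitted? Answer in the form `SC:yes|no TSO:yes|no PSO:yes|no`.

outcome vector order: (P0.R0,P1.R0,P2.R0,P3.R0)
SC: 12 outcomes — {0100 0102 0120 0122 0200 0202 0220 0222 2100 2120 2200 2220}
TSO: 12 outcomes — {0100 0102 0120 0122 0200 0202 0220 0222 2100 2120 2200 2220}
PSO: 12 outcomes — {0100 0102 0120 0122 0200 0202 0220 0222 2100 2120 2200 2220}
target 0102 ∈ {SC,TSO,PSO}

SC:yes TSO:yes PSO:yes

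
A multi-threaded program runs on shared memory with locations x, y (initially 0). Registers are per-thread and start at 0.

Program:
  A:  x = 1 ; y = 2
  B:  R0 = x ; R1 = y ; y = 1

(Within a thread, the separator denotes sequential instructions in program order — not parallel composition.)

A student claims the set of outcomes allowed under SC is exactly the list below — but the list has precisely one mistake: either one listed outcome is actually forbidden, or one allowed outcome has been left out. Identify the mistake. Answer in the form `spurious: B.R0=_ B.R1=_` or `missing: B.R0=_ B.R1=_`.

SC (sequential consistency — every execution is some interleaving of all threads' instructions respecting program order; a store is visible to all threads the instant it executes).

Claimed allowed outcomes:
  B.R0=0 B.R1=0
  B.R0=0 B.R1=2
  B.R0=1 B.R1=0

outcome vector order: (B.R0,B.R1)
SC: 4 outcomes — {0/0 0/2 1/0 1/2}
SC∖claimed = {1/2}

missing: B.R0=1 B.R1=2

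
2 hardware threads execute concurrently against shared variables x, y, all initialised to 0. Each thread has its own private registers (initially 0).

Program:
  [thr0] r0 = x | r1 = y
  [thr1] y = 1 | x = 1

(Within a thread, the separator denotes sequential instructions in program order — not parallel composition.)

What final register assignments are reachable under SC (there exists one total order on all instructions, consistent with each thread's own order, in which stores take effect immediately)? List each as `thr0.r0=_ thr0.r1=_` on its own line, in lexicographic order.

thr0.r0=0 thr0.r1=0
thr0.r0=0 thr0.r1=1
thr0.r0=1 thr0.r1=1

outcome vector order: (thr0.r0,thr0.r1)
|SC outcomes| = 3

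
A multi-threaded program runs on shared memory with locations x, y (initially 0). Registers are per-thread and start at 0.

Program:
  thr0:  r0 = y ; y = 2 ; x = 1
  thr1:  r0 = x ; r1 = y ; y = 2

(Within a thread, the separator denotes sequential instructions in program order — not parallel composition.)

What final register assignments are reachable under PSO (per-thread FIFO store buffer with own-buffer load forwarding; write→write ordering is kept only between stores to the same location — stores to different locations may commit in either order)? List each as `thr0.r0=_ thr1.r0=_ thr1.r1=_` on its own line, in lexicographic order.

thr0.r0=0 thr1.r0=0 thr1.r1=0
thr0.r0=0 thr1.r0=0 thr1.r1=2
thr0.r0=0 thr1.r0=1 thr1.r1=0
thr0.r0=0 thr1.r0=1 thr1.r1=2
thr0.r0=2 thr1.r0=0 thr1.r1=0

outcome vector order: (thr0.r0,thr1.r0,thr1.r1)
|PSO outcomes| = 5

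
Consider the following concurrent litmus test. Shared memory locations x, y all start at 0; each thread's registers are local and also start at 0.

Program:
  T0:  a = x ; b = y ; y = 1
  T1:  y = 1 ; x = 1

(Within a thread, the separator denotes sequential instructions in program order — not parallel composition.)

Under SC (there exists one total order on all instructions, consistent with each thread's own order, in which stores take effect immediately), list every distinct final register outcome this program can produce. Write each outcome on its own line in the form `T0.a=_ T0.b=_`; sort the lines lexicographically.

outcome vector order: (T0.a,T0.b)
|SC outcomes| = 3

T0.a=0 T0.b=0
T0.a=0 T0.b=1
T0.a=1 T0.b=1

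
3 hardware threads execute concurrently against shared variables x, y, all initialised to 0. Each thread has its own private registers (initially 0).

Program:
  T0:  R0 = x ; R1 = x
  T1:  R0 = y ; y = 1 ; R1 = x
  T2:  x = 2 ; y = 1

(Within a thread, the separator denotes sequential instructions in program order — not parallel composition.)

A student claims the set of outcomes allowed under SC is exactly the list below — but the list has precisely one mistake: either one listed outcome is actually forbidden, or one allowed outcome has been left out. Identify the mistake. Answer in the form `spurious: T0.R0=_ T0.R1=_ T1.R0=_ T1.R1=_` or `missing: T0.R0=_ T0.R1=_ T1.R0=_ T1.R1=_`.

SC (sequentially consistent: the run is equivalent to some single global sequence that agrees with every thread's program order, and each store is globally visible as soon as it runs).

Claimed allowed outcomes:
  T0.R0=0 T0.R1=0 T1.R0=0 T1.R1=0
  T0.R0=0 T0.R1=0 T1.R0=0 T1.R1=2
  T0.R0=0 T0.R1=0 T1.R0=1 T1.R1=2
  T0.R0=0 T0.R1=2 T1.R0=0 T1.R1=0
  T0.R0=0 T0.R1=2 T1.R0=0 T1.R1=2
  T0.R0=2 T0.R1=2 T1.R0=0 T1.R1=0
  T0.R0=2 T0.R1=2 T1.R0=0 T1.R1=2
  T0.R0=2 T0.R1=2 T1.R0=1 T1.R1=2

outcome vector order: (T0.R0,T0.R1,T1.R0,T1.R1)
[SC] allowed = {0000 0002 0012 0200 0202 0212 2200 2202 2212}
SC∖claimed = {0212}

missing: T0.R0=0 T0.R1=2 T1.R0=1 T1.R1=2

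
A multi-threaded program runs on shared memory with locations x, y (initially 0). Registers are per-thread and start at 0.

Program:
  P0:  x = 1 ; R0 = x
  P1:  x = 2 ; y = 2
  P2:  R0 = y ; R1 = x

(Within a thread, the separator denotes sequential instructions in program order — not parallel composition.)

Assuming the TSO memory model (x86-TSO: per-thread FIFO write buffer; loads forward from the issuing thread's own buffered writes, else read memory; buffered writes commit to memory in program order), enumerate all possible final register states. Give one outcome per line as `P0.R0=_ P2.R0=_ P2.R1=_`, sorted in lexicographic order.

P0.R0=1 P2.R0=0 P2.R1=0
P0.R0=1 P2.R0=0 P2.R1=1
P0.R0=1 P2.R0=0 P2.R1=2
P0.R0=1 P2.R0=2 P2.R1=1
P0.R0=1 P2.R0=2 P2.R1=2
P0.R0=2 P2.R0=0 P2.R1=0
P0.R0=2 P2.R0=0 P2.R1=1
P0.R0=2 P2.R0=0 P2.R1=2
P0.R0=2 P2.R0=2 P2.R1=2

outcome vector order: (P0.R0,P2.R0,P2.R1)
|TSO outcomes| = 9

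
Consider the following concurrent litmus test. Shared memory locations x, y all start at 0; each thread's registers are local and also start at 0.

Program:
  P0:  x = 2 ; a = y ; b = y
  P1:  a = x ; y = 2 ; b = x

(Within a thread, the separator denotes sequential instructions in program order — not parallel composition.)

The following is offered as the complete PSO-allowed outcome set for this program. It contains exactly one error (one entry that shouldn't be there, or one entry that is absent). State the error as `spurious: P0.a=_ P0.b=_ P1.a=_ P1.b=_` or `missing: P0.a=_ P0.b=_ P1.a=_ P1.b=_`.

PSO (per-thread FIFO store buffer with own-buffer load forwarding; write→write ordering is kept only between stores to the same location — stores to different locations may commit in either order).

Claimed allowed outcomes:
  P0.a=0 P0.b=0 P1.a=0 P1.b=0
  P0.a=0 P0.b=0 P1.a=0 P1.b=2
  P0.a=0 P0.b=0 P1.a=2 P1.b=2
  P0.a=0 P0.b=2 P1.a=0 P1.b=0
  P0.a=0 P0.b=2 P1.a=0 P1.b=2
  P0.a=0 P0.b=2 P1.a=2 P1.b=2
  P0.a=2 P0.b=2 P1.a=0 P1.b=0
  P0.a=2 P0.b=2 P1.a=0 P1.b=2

missing: P0.a=2 P0.b=2 P1.a=2 P1.b=2

outcome vector order: (P0.a,P0.b,P1.a,P1.b)
[PSO] allowed = {0/0/0/0, 0/0/0/2, 0/0/2/2, 0/2/0/0, 0/2/0/2, 0/2/2/2, 2/2/0/0, 2/2/0/2, 2/2/2/2}
PSO∖claimed = {2/2/2/2}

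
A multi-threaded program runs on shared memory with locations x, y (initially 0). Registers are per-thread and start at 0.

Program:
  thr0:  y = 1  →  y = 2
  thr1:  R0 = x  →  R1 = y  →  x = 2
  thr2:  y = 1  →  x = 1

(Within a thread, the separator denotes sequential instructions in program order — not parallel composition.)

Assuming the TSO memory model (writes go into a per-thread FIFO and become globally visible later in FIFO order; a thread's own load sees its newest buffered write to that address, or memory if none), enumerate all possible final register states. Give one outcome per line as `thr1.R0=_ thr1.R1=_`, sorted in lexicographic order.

thr1.R0=0 thr1.R1=0
thr1.R0=0 thr1.R1=1
thr1.R0=0 thr1.R1=2
thr1.R0=1 thr1.R1=1
thr1.R0=1 thr1.R1=2

outcome vector order: (thr1.R0,thr1.R1)
|TSO outcomes| = 5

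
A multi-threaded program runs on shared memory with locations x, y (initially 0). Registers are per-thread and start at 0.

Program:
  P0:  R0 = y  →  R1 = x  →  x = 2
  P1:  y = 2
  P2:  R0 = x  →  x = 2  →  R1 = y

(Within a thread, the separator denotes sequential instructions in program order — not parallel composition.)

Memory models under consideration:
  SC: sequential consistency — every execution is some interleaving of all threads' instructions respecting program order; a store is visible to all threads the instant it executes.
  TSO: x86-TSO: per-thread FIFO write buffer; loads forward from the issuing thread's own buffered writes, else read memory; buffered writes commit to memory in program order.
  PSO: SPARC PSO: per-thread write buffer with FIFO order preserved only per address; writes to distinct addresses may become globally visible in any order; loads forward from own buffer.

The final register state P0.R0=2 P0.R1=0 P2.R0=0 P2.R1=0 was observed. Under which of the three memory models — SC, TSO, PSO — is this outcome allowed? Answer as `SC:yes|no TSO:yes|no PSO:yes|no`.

outcome vector order: (P0.R0,P0.R1,P2.R0,P2.R1)
SC: 10 outcomes — {<0 0 0 0>, <0 0 0 2>, <0 0 2 0>, <0 0 2 2>, <0 2 0 0>, <0 2 0 2>, <2 0 0 2>, <2 0 2 2>, <2 2 0 0>, <2 2 0 2>}
TSO: 11 outcomes — {<0 0 0 0>, <0 0 0 2>, <0 0 2 0>, <0 0 2 2>, <0 2 0 0>, <0 2 0 2>, <2 0 0 0>, <2 0 0 2>, <2 0 2 2>, <2 2 0 0>, <2 2 0 2>}
PSO: 11 outcomes — {<0 0 0 0>, <0 0 0 2>, <0 0 2 0>, <0 0 2 2>, <0 2 0 0>, <0 2 0 2>, <2 0 0 0>, <2 0 0 2>, <2 0 2 2>, <2 2 0 0>, <2 2 0 2>}
target <2 0 0 0> ∈ {TSO,PSO}

SC:no TSO:yes PSO:yes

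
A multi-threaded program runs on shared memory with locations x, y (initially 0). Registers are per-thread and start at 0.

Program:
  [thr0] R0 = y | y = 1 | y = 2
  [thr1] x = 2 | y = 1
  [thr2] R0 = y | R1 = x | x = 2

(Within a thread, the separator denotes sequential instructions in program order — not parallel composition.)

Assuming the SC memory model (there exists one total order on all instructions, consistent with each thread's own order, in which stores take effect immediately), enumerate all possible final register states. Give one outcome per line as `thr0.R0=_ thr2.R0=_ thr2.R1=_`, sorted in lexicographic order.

thr0.R0=0 thr2.R0=0 thr2.R1=0
thr0.R0=0 thr2.R0=0 thr2.R1=2
thr0.R0=0 thr2.R0=1 thr2.R1=0
thr0.R0=0 thr2.R0=1 thr2.R1=2
thr0.R0=0 thr2.R0=2 thr2.R1=0
thr0.R0=0 thr2.R0=2 thr2.R1=2
thr0.R0=1 thr2.R0=0 thr2.R1=0
thr0.R0=1 thr2.R0=0 thr2.R1=2
thr0.R0=1 thr2.R0=1 thr2.R1=2
thr0.R0=1 thr2.R0=2 thr2.R1=2

outcome vector order: (thr0.R0,thr2.R0,thr2.R1)
|SC outcomes| = 10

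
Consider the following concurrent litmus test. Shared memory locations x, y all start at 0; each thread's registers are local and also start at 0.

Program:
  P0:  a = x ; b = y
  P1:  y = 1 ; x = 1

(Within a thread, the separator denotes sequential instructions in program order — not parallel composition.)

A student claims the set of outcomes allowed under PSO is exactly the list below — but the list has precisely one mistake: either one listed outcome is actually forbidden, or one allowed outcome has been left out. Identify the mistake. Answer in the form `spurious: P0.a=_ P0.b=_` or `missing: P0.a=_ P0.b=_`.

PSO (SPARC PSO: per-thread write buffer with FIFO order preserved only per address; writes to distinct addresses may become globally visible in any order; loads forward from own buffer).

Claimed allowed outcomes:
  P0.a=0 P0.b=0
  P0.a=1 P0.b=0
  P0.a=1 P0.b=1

missing: P0.a=0 P0.b=1

outcome vector order: (P0.a,P0.b)
[PSO] allowed = {00 01 10 11}
PSO∖claimed = {01}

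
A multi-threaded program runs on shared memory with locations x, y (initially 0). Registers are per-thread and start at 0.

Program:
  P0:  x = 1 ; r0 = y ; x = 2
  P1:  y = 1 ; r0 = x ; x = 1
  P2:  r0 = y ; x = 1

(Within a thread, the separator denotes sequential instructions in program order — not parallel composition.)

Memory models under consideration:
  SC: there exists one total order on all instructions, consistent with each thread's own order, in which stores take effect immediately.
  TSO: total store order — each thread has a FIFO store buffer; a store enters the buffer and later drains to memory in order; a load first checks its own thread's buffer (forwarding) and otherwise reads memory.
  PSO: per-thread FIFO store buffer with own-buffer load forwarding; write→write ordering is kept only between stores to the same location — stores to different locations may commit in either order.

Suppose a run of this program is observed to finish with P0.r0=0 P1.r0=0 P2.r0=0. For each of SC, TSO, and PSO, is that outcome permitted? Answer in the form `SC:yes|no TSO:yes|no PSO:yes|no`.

SC:no TSO:yes PSO:yes

outcome vector order: (P0.r0,P1.r0,P2.r0)
SC (10): (0,1,0), (0,1,1), (0,2,0), (0,2,1), (1,0,0), (1,0,1), (1,1,0), (1,1,1), (1,2,0), (1,2,1)
TSO (12): (0,0,0), (0,0,1), (0,1,0), (0,1,1), (0,2,0), (0,2,1), (1,0,0), (1,0,1), (1,1,0), (1,1,1), (1,2,0), (1,2,1)
PSO (12): (0,0,0), (0,0,1), (0,1,0), (0,1,1), (0,2,0), (0,2,1), (1,0,0), (1,0,1), (1,1,0), (1,1,1), (1,2,0), (1,2,1)
target (0,0,0) ∈ {TSO,PSO}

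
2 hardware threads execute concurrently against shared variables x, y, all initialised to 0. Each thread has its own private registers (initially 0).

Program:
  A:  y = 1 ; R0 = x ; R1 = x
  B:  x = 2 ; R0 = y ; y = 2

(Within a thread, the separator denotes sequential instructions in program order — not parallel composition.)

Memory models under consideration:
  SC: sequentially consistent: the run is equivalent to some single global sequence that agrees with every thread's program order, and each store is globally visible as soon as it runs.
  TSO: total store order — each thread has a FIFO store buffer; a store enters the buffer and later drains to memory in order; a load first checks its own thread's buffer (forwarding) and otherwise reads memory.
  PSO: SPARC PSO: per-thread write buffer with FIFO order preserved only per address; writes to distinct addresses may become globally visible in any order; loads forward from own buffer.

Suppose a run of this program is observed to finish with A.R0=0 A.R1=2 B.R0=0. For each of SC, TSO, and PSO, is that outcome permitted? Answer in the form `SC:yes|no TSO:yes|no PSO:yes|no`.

SC:no TSO:yes PSO:yes

outcome vector order: (A.R0,A.R1,B.R0)
[SC] allowed = {0/0/1 0/2/1 2/2/0 2/2/1}
[TSO] allowed = {0/0/0 0/0/1 0/2/0 0/2/1 2/2/0 2/2/1}
[PSO] allowed = {0/0/0 0/0/1 0/2/0 0/2/1 2/2/0 2/2/1}
target 0/2/0 ∈ {TSO,PSO}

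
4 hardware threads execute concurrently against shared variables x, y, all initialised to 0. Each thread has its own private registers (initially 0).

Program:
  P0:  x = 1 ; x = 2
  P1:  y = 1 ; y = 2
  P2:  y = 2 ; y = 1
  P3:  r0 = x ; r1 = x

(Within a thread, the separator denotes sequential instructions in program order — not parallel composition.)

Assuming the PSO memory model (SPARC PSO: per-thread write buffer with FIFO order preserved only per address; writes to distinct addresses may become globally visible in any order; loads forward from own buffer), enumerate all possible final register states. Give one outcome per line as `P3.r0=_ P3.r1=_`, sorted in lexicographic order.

P3.r0=0 P3.r1=0
P3.r0=0 P3.r1=1
P3.r0=0 P3.r1=2
P3.r0=1 P3.r1=1
P3.r0=1 P3.r1=2
P3.r0=2 P3.r1=2

outcome vector order: (P3.r0,P3.r1)
|PSO outcomes| = 6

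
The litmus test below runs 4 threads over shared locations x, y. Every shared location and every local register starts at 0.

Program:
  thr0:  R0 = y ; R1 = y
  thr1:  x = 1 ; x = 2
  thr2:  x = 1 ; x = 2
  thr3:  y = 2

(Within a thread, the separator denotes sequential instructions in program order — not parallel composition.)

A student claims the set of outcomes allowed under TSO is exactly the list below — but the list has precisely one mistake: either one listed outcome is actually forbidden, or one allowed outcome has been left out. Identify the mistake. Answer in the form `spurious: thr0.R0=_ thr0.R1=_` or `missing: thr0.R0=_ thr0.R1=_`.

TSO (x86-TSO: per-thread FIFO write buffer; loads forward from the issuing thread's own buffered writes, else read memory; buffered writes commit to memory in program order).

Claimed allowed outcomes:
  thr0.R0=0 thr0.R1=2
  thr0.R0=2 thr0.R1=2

outcome vector order: (thr0.R0,thr0.R1)
TSO (3): (0,0); (0,2); (2,2)
TSO∖claimed = {(0,0)}

missing: thr0.R0=0 thr0.R1=0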